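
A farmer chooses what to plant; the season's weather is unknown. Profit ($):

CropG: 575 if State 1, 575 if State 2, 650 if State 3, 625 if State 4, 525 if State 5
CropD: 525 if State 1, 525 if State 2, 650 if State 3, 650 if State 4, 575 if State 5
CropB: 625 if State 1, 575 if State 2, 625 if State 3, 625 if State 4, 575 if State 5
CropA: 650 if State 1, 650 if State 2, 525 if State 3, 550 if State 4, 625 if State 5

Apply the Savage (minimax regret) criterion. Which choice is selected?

CropB

Column bests: State 1=650, State 2=650, State 3=650, State 4=650, State 5=625.
CropG regrets: 75, 75, 0, 25, 100 → max 100
CropD regrets: 125, 125, 0, 0, 50 → max 125
CropB regrets: 25, 75, 25, 25, 50 → max 75
CropA regrets: 0, 0, 125, 100, 0 → max 125
Smallest max regret = 75 → CropB.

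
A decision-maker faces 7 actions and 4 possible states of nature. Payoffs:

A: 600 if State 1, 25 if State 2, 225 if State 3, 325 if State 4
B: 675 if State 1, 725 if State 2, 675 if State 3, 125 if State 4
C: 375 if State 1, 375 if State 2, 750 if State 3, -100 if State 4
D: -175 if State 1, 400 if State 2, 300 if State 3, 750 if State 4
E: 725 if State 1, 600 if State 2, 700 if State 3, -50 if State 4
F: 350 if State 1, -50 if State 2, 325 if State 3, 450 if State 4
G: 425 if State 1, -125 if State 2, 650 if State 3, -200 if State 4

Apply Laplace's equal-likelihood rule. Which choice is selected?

B

Row averages: A=293.75, B=550, C=350, D=318.75, E=493.75, F=268.75, G=187.5
Highest average = 550 → B.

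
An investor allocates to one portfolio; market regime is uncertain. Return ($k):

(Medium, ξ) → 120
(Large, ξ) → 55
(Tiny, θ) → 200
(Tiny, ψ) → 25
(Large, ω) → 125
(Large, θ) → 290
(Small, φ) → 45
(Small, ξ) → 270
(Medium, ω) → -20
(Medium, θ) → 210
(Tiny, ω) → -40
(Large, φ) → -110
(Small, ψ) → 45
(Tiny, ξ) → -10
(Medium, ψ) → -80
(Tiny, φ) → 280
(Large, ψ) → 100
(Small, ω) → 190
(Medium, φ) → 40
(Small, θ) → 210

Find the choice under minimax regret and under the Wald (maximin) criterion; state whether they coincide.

minimax regret → Small; maximin → Small (agree)

Column bests: θ=290, φ=280, ψ=100, ω=190, ξ=270.
Tiny regrets: 90, 0, 75, 230, 280 → max 280
Small regrets: 80, 235, 55, 0, 0 → max 235
Medium regrets: 80, 240, 180, 210, 150 → max 240
Large regrets: 0, 390, 0, 65, 215 → max 390
Smallest max regret = 235 → Small.
Row minima: Tiny=-40, Small=45, Medium=-80, Large=-110
Best worst-case = 45 → Small.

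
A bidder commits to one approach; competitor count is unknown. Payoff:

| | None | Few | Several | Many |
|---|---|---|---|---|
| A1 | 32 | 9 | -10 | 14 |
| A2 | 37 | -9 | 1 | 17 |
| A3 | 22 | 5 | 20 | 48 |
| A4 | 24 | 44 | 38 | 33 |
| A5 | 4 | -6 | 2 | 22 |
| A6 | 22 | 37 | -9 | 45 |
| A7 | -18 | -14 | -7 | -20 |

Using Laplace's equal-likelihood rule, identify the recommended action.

Row averages: A1=11.25, A2=11.5, A3=23.75, A4=34.75, A5=5.5, A6=23.75, A7=-14.75
Highest average = 34.75 → A4.

A4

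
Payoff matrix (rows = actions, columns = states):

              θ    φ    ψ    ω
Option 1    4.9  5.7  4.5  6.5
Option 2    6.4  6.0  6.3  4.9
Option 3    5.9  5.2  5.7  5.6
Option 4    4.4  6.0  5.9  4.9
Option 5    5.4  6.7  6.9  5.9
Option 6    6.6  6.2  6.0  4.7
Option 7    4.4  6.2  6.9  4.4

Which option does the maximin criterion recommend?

Row minima: Option 1=4.5, Option 2=4.9, Option 3=5.2, Option 4=4.4, Option 5=5.4, Option 6=4.7, Option 7=4.4
Best worst-case = 5.4 → Option 5.

Option 5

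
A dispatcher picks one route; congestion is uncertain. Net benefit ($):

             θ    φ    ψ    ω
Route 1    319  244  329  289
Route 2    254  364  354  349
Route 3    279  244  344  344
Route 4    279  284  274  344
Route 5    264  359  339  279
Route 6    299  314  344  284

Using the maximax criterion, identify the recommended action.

Route 2

Row maxima: Route 1=329, Route 2=364, Route 3=344, Route 4=344, Route 5=359, Route 6=344
Best best-case = 364 → Route 2.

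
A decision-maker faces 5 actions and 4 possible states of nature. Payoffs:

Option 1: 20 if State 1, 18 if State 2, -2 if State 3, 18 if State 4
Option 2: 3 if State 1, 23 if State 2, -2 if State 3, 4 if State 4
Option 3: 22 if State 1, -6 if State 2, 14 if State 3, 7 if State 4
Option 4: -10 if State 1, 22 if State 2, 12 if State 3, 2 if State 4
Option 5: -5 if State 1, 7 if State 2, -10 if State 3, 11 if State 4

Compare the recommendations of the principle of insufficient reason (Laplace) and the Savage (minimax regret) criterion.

laplace → Option 1; minimax regret → Option 1 (agree)

Row averages: Option 1=13.5, Option 2=7, Option 3=9.25, Option 4=6.5, Option 5=0.75
Highest average = 13.5 → Option 1.
Column bests: State 1=22, State 2=23, State 3=14, State 4=18.
Option 1 regrets: 2, 5, 16, 0 → max 16
Option 2 regrets: 19, 0, 16, 14 → max 19
Option 3 regrets: 0, 29, 0, 11 → max 29
Option 4 regrets: 32, 1, 2, 16 → max 32
Option 5 regrets: 27, 16, 24, 7 → max 27
Smallest max regret = 16 → Option 1.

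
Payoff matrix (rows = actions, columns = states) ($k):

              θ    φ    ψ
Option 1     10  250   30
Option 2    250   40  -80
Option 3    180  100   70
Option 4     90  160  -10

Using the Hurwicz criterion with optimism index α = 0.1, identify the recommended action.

Option 1: 0.1·250 + 0.9·10 = 34
Option 2: 0.1·250 + 0.9·(-80) = -47
Option 3: 0.1·180 + 0.9·70 = 81
Option 4: 0.1·160 + 0.9·(-10) = 7
Highest Hurwicz score = 81 → Option 3.

Option 3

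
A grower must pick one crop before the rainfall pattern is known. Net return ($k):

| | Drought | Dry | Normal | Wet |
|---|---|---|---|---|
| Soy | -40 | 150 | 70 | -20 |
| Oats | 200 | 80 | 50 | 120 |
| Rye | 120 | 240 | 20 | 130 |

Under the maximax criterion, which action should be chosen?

Row maxima: Soy=150, Oats=200, Rye=240
Best best-case = 240 → Rye.

Rye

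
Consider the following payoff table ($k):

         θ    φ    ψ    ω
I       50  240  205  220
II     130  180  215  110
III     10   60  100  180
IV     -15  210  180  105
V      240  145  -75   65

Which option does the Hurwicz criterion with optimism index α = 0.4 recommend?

I: 0.4·240 + 0.6·50 = 126
II: 0.4·215 + 0.6·110 = 152
III: 0.4·180 + 0.6·10 = 78
IV: 0.4·210 + 0.6·(-15) = 75
V: 0.4·240 + 0.6·(-75) = 51
Highest Hurwicz score = 152 → II.

II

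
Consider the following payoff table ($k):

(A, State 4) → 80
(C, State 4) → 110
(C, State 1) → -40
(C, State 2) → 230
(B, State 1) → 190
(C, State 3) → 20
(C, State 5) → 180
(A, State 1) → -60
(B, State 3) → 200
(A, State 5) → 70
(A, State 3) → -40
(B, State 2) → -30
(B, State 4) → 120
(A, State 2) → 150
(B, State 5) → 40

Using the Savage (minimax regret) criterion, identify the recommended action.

Column bests: State 1=190, State 2=230, State 3=200, State 4=120, State 5=180.
A regrets: 250, 80, 240, 40, 110 → max 250
B regrets: 0, 260, 0, 0, 140 → max 260
C regrets: 230, 0, 180, 10, 0 → max 230
Smallest max regret = 230 → C.

C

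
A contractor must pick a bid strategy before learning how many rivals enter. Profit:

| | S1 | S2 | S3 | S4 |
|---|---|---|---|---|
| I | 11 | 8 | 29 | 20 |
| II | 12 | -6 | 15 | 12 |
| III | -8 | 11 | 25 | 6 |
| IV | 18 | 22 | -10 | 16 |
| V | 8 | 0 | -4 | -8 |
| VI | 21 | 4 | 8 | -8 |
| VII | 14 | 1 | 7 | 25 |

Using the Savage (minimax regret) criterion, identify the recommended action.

Column bests: S1=21, S2=22, S3=29, S4=25.
I regrets: 10, 14, 0, 5 → max 14
II regrets: 9, 28, 14, 13 → max 28
III regrets: 29, 11, 4, 19 → max 29
IV regrets: 3, 0, 39, 9 → max 39
V regrets: 13, 22, 33, 33 → max 33
VI regrets: 0, 18, 21, 33 → max 33
VII regrets: 7, 21, 22, 0 → max 22
Smallest max regret = 14 → I.

I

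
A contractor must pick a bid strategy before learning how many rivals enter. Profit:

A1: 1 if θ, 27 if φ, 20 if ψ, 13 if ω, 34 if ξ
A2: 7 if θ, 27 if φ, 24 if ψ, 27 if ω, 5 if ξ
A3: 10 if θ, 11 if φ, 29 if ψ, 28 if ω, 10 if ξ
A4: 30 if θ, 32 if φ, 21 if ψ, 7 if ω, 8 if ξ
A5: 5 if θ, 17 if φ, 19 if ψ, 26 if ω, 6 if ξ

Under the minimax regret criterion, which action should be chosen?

A3

Column bests: θ=30, φ=32, ψ=29, ω=28, ξ=34.
A1 regrets: 29, 5, 9, 15, 0 → max 29
A2 regrets: 23, 5, 5, 1, 29 → max 29
A3 regrets: 20, 21, 0, 0, 24 → max 24
A4 regrets: 0, 0, 8, 21, 26 → max 26
A5 regrets: 25, 15, 10, 2, 28 → max 28
Smallest max regret = 24 → A3.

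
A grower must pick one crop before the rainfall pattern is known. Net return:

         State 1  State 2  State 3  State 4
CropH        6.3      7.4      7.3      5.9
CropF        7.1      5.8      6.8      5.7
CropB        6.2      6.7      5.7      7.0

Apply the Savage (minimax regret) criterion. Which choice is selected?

Column bests: State 1=7.1, State 2=7.4, State 3=7.3, State 4=7.0.
CropH regrets: 0.8, 0.0, 0.0, 1.1 → max 1.1
CropF regrets: 0.0, 1.6, 0.5, 1.3 → max 1.6
CropB regrets: 0.9, 0.7, 1.6, 0.0 → max 1.6
Smallest max regret = 1.1 → CropH.

CropH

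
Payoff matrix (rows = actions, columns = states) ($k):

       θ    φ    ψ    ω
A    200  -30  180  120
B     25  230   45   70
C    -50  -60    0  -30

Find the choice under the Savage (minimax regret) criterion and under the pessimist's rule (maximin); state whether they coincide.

Column bests: θ=200, φ=230, ψ=180, ω=120.
A regrets: 0, 260, 0, 0 → max 260
B regrets: 175, 0, 135, 50 → max 175
C regrets: 250, 290, 180, 150 → max 290
Smallest max regret = 175 → B.
Row minima: A=-30, B=25, C=-60
Best worst-case = 25 → B.

minimax regret → B; maximin → B (agree)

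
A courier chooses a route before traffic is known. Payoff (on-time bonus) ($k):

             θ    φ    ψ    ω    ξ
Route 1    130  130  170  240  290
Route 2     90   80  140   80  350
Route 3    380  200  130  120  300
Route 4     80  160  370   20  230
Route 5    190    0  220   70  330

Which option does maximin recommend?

Route 1

Row minima: Route 1=130, Route 2=80, Route 3=120, Route 4=20, Route 5=0
Best worst-case = 130 → Route 1.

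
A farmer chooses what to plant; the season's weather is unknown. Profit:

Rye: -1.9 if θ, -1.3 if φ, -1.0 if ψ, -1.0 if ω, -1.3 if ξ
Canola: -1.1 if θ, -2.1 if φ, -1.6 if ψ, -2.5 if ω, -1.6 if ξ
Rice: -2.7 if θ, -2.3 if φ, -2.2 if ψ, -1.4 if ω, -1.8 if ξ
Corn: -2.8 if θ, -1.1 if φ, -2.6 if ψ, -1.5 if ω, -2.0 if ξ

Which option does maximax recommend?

Row maxima: Rye=-1.0, Canola=-1.1, Rice=-1.4, Corn=-1.1
Best best-case = -1.0 → Rye.

Rye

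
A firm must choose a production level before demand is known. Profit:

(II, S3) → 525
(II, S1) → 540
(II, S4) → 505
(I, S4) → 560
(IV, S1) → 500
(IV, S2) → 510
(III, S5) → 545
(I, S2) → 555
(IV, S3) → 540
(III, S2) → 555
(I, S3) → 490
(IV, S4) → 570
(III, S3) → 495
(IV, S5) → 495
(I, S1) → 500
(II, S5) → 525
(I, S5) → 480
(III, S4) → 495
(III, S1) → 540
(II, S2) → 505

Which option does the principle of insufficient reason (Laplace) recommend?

Row averages: I=517, II=520, III=526, IV=523
Highest average = 526 → III.

III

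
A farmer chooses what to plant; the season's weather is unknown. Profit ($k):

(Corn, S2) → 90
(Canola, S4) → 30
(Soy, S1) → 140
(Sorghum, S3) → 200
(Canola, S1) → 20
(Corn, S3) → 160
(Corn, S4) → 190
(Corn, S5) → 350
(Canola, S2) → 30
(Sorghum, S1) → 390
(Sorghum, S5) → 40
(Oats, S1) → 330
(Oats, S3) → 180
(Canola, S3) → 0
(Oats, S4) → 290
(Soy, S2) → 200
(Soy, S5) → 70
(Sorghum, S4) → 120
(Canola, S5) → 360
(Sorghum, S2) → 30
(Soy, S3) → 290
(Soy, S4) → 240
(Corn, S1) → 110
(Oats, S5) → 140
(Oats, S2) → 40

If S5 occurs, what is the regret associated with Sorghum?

Best payoff under S5 is 360.
Regret = 360 − 40 = 320.

320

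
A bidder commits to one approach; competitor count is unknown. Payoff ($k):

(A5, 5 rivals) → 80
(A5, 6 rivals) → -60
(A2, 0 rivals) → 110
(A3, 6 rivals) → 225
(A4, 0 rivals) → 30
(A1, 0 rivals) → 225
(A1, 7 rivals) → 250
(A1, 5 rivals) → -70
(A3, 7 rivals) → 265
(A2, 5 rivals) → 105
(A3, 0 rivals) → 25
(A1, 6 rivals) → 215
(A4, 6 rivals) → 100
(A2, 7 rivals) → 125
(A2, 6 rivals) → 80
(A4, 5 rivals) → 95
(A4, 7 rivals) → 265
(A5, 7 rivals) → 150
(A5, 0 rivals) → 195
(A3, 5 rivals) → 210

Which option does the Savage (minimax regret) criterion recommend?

A2

Column bests: 0 rivals=225, 5 rivals=210, 6 rivals=225, 7 rivals=265.
A1 regrets: 0, 280, 10, 15 → max 280
A2 regrets: 115, 105, 145, 140 → max 145
A3 regrets: 200, 0, 0, 0 → max 200
A4 regrets: 195, 115, 125, 0 → max 195
A5 regrets: 30, 130, 285, 115 → max 285
Smallest max regret = 145 → A2.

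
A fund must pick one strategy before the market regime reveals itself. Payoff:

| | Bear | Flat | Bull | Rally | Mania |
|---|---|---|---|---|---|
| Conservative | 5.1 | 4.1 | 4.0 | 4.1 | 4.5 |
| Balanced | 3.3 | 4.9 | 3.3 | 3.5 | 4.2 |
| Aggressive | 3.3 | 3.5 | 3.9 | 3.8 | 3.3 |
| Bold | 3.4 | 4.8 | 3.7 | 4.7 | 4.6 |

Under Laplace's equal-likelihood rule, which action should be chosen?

Row averages: Conservative=4.36, Balanced=3.84, Aggressive=3.56, Bold=4.24
Highest average = 4.36 → Conservative.

Conservative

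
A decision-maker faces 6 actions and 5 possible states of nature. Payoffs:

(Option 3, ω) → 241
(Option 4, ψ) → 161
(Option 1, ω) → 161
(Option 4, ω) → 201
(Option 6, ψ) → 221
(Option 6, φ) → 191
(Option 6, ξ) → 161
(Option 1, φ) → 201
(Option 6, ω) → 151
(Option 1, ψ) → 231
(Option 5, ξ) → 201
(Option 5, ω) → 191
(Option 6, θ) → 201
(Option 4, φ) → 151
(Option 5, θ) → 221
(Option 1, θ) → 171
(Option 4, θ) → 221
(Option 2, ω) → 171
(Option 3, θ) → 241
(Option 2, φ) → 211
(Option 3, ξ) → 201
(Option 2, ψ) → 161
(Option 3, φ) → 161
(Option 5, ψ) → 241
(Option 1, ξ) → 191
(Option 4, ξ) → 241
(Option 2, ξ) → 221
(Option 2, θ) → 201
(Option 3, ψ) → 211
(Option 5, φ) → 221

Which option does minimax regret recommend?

Column bests: θ=241, φ=221, ψ=241, ω=241, ξ=241.
Option 1 regrets: 70, 20, 10, 80, 50 → max 80
Option 2 regrets: 40, 10, 80, 70, 20 → max 80
Option 3 regrets: 0, 60, 30, 0, 40 → max 60
Option 4 regrets: 20, 70, 80, 40, 0 → max 80
Option 5 regrets: 20, 0, 0, 50, 40 → max 50
Option 6 regrets: 40, 30, 20, 90, 80 → max 90
Smallest max regret = 50 → Option 5.

Option 5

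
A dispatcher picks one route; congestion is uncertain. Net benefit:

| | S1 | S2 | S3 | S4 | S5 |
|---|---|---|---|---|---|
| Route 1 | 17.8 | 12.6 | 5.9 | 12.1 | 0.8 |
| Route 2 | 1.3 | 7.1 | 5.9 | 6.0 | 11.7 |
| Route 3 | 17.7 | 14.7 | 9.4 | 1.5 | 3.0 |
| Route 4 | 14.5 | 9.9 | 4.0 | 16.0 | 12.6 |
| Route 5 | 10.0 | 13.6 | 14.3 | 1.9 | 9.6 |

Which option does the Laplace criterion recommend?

Row averages: Route 1=9.84, Route 2=6.4, Route 3=9.26, Route 4=11.4, Route 5=9.88
Highest average = 11.4 → Route 4.

Route 4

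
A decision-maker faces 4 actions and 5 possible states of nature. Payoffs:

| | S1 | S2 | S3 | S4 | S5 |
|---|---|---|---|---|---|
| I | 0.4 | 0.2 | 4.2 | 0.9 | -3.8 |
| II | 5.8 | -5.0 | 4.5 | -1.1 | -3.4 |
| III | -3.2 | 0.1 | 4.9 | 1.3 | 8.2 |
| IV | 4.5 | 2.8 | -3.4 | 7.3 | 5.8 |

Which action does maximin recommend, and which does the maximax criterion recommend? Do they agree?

maximin → III; maximax → III (agree)

Row minima: I=-3.8, II=-5.0, III=-3.2, IV=-3.4
Best worst-case = -3.2 → III.
Row maxima: I=4.2, II=5.8, III=8.2, IV=7.3
Best best-case = 8.2 → III.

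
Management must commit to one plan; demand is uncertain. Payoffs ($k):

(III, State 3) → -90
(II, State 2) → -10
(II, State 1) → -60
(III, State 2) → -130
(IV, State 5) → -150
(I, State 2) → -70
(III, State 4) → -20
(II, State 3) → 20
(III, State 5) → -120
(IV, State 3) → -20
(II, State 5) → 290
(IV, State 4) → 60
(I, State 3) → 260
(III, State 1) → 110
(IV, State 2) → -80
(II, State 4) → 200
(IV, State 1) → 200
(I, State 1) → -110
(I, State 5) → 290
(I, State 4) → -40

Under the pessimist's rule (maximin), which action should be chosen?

II

Row minima: I=-110, II=-60, III=-130, IV=-150
Best worst-case = -60 → II.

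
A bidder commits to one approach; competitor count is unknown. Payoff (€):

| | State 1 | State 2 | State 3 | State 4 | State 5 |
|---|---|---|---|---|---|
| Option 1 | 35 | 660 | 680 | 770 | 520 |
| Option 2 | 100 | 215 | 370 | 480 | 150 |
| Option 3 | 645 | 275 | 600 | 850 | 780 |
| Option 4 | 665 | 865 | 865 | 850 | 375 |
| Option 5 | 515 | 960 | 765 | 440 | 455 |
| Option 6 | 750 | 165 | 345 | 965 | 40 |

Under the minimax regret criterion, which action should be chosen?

Column bests: State 1=750, State 2=960, State 3=865, State 4=965, State 5=780.
Option 1 regrets: 715, 300, 185, 195, 260 → max 715
Option 2 regrets: 650, 745, 495, 485, 630 → max 745
Option 3 regrets: 105, 685, 265, 115, 0 → max 685
Option 4 regrets: 85, 95, 0, 115, 405 → max 405
Option 5 regrets: 235, 0, 100, 525, 325 → max 525
Option 6 regrets: 0, 795, 520, 0, 740 → max 795
Smallest max regret = 405 → Option 4.

Option 4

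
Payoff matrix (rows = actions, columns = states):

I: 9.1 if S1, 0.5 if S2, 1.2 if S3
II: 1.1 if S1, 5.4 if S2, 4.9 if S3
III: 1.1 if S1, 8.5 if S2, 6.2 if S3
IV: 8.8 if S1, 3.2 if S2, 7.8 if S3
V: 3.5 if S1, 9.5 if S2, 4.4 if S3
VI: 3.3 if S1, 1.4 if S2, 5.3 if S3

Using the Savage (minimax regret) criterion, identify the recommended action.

Column bests: S1=9.1, S2=9.5, S3=7.8.
I regrets: 0.0, 9.0, 6.6 → max 9.0
II regrets: 8.0, 4.1, 2.9 → max 8.0
III regrets: 8.0, 1.0, 1.6 → max 8.0
IV regrets: 0.3, 6.3, 0.0 → max 6.3
V regrets: 5.6, 0.0, 3.4 → max 5.6
VI regrets: 5.8, 8.1, 2.5 → max 8.1
Smallest max regret = 5.6 → V.

V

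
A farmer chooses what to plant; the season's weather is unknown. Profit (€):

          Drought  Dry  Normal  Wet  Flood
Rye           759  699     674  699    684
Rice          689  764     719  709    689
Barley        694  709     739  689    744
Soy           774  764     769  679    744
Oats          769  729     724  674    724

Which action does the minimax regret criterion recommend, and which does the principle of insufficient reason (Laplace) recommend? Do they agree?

minimax regret → Soy; laplace → Soy (agree)

Column bests: Drought=774, Dry=764, Normal=769, Wet=709, Flood=744.
Rye regrets: 15, 65, 95, 10, 60 → max 95
Rice regrets: 85, 0, 50, 0, 55 → max 85
Barley regrets: 80, 55, 30, 20, 0 → max 80
Soy regrets: 0, 0, 0, 30, 0 → max 30
Oats regrets: 5, 35, 45, 35, 20 → max 45
Smallest max regret = 30 → Soy.
Row averages: Rye=703, Rice=714, Barley=715, Soy=746, Oats=724
Highest average = 746 → Soy.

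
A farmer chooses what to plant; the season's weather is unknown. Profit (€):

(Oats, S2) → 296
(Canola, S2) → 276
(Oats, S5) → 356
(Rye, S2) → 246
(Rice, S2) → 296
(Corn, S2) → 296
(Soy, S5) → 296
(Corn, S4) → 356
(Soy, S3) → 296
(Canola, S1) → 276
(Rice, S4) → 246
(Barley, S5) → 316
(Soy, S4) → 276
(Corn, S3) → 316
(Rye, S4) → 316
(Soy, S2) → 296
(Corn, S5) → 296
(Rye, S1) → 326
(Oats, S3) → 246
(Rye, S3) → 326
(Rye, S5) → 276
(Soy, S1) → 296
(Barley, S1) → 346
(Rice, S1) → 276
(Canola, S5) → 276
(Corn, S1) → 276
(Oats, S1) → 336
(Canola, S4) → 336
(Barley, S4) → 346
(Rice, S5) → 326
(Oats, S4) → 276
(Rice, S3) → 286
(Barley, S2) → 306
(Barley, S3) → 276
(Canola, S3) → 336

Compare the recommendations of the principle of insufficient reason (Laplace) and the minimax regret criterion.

laplace → Barley; minimax regret → Barley (agree)

Row averages: Rye=298, Rice=286, Canola=300, Oats=302, Corn=308, Barley=318, Soy=292
Highest average = 318 → Barley.
Column bests: S1=346, S2=306, S3=336, S4=356, S5=356.
Rye regrets: 20, 60, 10, 40, 80 → max 80
Rice regrets: 70, 10, 50, 110, 30 → max 110
Canola regrets: 70, 30, 0, 20, 80 → max 80
Oats regrets: 10, 10, 90, 80, 0 → max 90
Corn regrets: 70, 10, 20, 0, 60 → max 70
Barley regrets: 0, 0, 60, 10, 40 → max 60
Soy regrets: 50, 10, 40, 80, 60 → max 80
Smallest max regret = 60 → Barley.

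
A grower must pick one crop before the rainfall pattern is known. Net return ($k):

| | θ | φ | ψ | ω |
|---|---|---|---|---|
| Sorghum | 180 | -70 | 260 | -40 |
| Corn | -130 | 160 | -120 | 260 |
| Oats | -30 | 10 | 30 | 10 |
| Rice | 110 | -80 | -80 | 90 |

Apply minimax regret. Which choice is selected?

Oats

Column bests: θ=180, φ=160, ψ=260, ω=260.
Sorghum regrets: 0, 230, 0, 300 → max 300
Corn regrets: 310, 0, 380, 0 → max 380
Oats regrets: 210, 150, 230, 250 → max 250
Rice regrets: 70, 240, 340, 170 → max 340
Smallest max regret = 250 → Oats.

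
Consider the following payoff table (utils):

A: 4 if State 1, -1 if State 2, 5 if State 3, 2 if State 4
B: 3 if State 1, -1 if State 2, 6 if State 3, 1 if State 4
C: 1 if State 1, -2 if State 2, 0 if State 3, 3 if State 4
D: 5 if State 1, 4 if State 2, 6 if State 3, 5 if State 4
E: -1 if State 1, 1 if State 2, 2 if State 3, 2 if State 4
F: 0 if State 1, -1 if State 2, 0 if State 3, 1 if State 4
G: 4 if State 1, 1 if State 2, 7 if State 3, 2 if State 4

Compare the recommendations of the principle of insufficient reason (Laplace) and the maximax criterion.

laplace → D; maximax → G (disagree)

Row averages: A=2.5, B=2.25, C=0.5, D=5, E=1, F=0, G=3.5
Highest average = 5 → D.
Row maxima: A=5, B=6, C=3, D=6, E=2, F=1, G=7
Best best-case = 7 → G.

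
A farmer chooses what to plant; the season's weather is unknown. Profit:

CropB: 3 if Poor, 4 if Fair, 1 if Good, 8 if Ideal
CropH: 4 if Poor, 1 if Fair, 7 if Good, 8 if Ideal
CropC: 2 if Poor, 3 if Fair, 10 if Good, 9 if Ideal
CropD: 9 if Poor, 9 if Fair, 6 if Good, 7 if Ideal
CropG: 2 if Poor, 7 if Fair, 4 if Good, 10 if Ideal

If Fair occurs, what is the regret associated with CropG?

Best payoff under Fair is 9.
Regret = 9 − 7 = 2.

2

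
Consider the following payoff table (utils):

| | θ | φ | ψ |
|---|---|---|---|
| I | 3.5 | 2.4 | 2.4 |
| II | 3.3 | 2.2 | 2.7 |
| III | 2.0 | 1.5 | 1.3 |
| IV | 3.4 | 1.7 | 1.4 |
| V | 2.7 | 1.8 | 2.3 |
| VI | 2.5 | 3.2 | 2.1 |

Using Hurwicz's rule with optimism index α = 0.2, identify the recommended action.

I

I: 0.2·3.5 + 0.8·2.4 = 2.62
II: 0.2·3.3 + 0.8·2.2 = 2.42
III: 0.2·2.0 + 0.8·1.3 = 1.44
IV: 0.2·3.4 + 0.8·1.4 = 1.8
V: 0.2·2.7 + 0.8·1.8 = 1.98
VI: 0.2·3.2 + 0.8·2.1 = 2.32
Highest Hurwicz score = 2.62 → I.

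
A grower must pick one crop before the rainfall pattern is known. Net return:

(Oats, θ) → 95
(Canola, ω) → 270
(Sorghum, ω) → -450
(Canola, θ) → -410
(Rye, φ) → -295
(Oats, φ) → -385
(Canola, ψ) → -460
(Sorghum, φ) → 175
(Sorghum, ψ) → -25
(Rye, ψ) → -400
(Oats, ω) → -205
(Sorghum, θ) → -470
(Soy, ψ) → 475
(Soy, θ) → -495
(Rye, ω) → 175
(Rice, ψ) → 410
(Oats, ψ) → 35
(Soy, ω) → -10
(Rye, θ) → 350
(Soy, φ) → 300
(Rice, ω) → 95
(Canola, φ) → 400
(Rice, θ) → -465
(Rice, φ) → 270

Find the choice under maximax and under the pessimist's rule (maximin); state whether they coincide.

Row maxima: Oats=95, Rye=350, Soy=475, Canola=400, Rice=410, Sorghum=175
Best best-case = 475 → Soy.
Row minima: Oats=-385, Rye=-400, Soy=-495, Canola=-460, Rice=-465, Sorghum=-470
Best worst-case = -385 → Oats.

maximax → Soy; maximin → Oats (disagree)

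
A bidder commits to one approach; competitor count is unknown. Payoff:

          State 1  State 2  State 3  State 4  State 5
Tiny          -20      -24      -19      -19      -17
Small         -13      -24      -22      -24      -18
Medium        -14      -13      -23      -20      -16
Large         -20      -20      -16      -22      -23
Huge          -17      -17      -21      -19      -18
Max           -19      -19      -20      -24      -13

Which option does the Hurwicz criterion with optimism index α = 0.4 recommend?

Medium

Tiny: 0.4·(-17) + 0.6·(-24) = -21.2
Small: 0.4·(-13) + 0.6·(-24) = -19.6
Medium: 0.4·(-13) + 0.6·(-23) = -19
Large: 0.4·(-16) + 0.6·(-23) = -20.2
Huge: 0.4·(-17) + 0.6·(-21) = -19.4
Max: 0.4·(-13) + 0.6·(-24) = -19.6
Highest Hurwicz score = -19 → Medium.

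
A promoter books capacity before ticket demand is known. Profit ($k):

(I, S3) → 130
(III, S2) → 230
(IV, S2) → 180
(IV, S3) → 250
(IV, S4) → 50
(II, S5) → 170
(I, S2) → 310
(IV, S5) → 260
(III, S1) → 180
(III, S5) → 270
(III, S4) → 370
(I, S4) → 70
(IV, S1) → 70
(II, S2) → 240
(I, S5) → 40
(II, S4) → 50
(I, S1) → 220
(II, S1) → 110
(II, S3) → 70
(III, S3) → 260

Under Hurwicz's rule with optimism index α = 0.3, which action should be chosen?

III

I: 0.3·310 + 0.7·40 = 121
II: 0.3·240 + 0.7·50 = 107
III: 0.3·370 + 0.7·180 = 237
IV: 0.3·260 + 0.7·50 = 113
Highest Hurwicz score = 237 → III.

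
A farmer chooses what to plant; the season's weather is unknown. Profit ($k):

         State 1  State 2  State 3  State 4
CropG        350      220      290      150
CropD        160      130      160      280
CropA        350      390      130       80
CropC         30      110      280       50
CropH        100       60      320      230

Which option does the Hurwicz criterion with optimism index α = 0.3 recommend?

CropG

CropG: 0.3·350 + 0.7·150 = 210
CropD: 0.3·280 + 0.7·130 = 175
CropA: 0.3·390 + 0.7·80 = 173
CropC: 0.3·280 + 0.7·30 = 105
CropH: 0.3·320 + 0.7·60 = 138
Highest Hurwicz score = 210 → CropG.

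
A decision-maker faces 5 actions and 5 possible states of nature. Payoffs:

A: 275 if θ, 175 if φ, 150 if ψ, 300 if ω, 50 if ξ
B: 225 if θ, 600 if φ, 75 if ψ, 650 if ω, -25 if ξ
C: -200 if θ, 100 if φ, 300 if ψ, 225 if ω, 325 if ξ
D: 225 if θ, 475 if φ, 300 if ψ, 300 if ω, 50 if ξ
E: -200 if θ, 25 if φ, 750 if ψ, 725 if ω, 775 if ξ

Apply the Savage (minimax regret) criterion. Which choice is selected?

Column bests: θ=275, φ=600, ψ=750, ω=725, ξ=775.
A regrets: 0, 425, 600, 425, 725 → max 725
B regrets: 50, 0, 675, 75, 800 → max 800
C regrets: 475, 500, 450, 500, 450 → max 500
D regrets: 50, 125, 450, 425, 725 → max 725
E regrets: 475, 575, 0, 0, 0 → max 575
Smallest max regret = 500 → C.

C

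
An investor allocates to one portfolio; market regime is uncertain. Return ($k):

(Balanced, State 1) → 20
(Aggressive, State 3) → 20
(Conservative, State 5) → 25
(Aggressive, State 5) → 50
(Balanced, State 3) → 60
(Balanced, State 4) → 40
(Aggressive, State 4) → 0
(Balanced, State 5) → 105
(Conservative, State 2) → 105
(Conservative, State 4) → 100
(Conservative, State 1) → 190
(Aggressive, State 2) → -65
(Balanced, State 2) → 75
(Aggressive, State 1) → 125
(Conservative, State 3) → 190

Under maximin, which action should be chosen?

Conservative

Row minima: Conservative=25, Balanced=20, Aggressive=-65
Best worst-case = 25 → Conservative.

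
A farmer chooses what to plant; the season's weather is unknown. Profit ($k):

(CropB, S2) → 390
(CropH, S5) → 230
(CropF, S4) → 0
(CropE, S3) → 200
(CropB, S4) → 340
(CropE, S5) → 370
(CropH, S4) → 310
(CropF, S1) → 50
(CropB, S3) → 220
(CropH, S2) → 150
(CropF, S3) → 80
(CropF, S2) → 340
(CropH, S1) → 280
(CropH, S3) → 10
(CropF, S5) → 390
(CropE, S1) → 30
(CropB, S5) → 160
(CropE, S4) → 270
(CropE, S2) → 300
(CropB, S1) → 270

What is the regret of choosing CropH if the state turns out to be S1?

Best payoff under S1 is 280.
Regret = 280 − 280 = 0.

0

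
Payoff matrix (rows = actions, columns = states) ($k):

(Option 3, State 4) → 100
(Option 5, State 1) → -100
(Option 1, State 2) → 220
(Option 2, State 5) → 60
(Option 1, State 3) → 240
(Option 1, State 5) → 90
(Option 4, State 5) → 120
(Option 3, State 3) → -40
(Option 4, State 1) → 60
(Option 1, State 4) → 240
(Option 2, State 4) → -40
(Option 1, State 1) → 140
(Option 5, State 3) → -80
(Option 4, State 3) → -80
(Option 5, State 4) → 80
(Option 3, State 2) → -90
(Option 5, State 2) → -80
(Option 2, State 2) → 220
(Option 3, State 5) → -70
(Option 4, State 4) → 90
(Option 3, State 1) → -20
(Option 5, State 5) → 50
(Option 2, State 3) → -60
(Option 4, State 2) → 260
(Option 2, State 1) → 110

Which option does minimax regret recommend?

Option 1

Column bests: State 1=140, State 2=260, State 3=240, State 4=240, State 5=120.
Option 1 regrets: 0, 40, 0, 0, 30 → max 40
Option 2 regrets: 30, 40, 300, 280, 60 → max 300
Option 3 regrets: 160, 350, 280, 140, 190 → max 350
Option 4 regrets: 80, 0, 320, 150, 0 → max 320
Option 5 regrets: 240, 340, 320, 160, 70 → max 340
Smallest max regret = 40 → Option 1.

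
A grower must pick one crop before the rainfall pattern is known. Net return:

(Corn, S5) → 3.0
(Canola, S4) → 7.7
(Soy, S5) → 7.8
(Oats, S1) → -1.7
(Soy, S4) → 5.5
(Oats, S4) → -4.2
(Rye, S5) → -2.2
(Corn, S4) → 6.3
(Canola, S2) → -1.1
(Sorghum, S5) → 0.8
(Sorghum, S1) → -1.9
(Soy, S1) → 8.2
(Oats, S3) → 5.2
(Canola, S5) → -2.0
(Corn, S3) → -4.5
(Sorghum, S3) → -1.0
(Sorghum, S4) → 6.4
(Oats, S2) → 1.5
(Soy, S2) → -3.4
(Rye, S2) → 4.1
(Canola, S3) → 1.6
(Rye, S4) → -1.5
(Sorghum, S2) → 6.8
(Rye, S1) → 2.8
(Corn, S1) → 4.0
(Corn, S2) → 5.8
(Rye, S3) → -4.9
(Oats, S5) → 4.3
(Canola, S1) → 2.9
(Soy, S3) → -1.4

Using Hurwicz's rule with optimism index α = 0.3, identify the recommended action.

Rye: 0.3·4.1 + 0.7·(-4.9) = -2.2
Sorghum: 0.3·6.8 + 0.7·(-1.9) = 0.71
Corn: 0.3·6.3 + 0.7·(-4.5) = -1.26
Canola: 0.3·7.7 + 0.7·(-2.0) = 0.91
Oats: 0.3·5.2 + 0.7·(-4.2) = -1.38
Soy: 0.3·8.2 + 0.7·(-3.4) = 0.08
Highest Hurwicz score = 0.91 → Canola.

Canola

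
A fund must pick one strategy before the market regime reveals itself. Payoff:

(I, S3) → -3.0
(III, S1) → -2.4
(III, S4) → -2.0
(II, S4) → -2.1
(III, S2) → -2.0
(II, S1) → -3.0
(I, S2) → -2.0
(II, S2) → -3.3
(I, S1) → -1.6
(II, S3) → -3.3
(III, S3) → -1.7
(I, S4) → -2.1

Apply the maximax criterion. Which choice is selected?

Row maxima: I=-1.6, II=-2.1, III=-1.7
Best best-case = -1.6 → I.

I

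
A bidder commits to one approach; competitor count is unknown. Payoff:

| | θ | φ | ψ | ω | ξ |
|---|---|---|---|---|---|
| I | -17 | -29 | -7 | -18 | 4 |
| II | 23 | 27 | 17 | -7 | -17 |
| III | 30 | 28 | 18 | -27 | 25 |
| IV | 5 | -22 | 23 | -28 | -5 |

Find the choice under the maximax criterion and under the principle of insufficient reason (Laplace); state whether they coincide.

maximax → III; laplace → III (agree)

Row maxima: I=4, II=27, III=30, IV=23
Best best-case = 30 → III.
Row averages: I=-13.4, II=8.6, III=14.8, IV=-5.4
Highest average = 14.8 → III.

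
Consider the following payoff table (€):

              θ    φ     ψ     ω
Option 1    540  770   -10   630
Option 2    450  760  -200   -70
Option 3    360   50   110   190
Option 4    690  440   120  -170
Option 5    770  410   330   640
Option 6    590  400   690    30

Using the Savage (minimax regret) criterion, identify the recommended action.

Column bests: θ=770, φ=770, ψ=690, ω=640.
Option 1 regrets: 230, 0, 700, 10 → max 700
Option 2 regrets: 320, 10, 890, 710 → max 890
Option 3 regrets: 410, 720, 580, 450 → max 720
Option 4 regrets: 80, 330, 570, 810 → max 810
Option 5 regrets: 0, 360, 360, 0 → max 360
Option 6 regrets: 180, 370, 0, 610 → max 610
Smallest max regret = 360 → Option 5.

Option 5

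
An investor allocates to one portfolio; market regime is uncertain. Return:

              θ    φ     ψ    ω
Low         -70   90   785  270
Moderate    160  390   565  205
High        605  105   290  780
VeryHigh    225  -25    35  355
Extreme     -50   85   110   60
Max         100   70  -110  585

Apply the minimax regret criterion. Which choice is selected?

Column bests: θ=605, φ=390, ψ=785, ω=780.
Low regrets: 675, 300, 0, 510 → max 675
Moderate regrets: 445, 0, 220, 575 → max 575
High regrets: 0, 285, 495, 0 → max 495
VeryHigh regrets: 380, 415, 750, 425 → max 750
Extreme regrets: 655, 305, 675, 720 → max 720
Max regrets: 505, 320, 895, 195 → max 895
Smallest max regret = 495 → High.

High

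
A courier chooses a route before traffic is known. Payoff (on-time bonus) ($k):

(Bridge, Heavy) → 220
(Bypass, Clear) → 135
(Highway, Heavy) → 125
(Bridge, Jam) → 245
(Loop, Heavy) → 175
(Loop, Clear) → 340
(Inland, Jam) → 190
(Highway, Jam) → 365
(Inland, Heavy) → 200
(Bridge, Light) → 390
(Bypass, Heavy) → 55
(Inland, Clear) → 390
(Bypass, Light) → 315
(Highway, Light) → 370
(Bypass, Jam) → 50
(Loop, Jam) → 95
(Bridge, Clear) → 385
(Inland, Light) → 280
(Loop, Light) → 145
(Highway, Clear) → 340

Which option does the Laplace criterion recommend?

Row averages: Bypass=138.75, Inland=265, Highway=300, Bridge=310, Loop=188.75
Highest average = 310 → Bridge.

Bridge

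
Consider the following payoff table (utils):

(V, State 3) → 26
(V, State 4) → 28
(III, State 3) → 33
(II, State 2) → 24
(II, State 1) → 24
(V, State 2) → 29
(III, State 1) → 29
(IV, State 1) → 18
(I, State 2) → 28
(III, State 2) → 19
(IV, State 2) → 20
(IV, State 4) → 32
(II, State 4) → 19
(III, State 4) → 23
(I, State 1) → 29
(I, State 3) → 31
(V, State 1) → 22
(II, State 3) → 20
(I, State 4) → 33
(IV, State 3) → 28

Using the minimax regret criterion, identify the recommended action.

Column bests: State 1=29, State 2=29, State 3=33, State 4=33.
I regrets: 0, 1, 2, 0 → max 2
II regrets: 5, 5, 13, 14 → max 14
III regrets: 0, 10, 0, 10 → max 10
IV regrets: 11, 9, 5, 1 → max 11
V regrets: 7, 0, 7, 5 → max 7
Smallest max regret = 2 → I.

I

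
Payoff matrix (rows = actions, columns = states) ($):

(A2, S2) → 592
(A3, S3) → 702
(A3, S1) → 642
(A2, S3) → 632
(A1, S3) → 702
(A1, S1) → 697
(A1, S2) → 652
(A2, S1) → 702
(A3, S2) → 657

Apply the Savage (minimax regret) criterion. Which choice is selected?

A1

Column bests: S1=702, S2=657, S3=702.
A1 regrets: 5, 5, 0 → max 5
A2 regrets: 0, 65, 70 → max 70
A3 regrets: 60, 0, 0 → max 60
Smallest max regret = 5 → A1.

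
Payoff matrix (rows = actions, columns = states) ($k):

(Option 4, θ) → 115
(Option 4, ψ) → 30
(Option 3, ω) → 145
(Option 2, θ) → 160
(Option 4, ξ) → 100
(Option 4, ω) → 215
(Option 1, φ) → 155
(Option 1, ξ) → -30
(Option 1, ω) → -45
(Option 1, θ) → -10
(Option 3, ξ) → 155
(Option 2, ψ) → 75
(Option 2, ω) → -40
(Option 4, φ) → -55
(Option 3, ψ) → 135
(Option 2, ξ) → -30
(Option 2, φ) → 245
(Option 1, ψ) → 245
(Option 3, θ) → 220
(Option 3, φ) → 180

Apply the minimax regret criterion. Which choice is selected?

Option 3

Column bests: θ=220, φ=245, ψ=245, ω=215, ξ=155.
Option 1 regrets: 230, 90, 0, 260, 185 → max 260
Option 2 regrets: 60, 0, 170, 255, 185 → max 255
Option 3 regrets: 0, 65, 110, 70, 0 → max 110
Option 4 regrets: 105, 300, 215, 0, 55 → max 300
Smallest max regret = 110 → Option 3.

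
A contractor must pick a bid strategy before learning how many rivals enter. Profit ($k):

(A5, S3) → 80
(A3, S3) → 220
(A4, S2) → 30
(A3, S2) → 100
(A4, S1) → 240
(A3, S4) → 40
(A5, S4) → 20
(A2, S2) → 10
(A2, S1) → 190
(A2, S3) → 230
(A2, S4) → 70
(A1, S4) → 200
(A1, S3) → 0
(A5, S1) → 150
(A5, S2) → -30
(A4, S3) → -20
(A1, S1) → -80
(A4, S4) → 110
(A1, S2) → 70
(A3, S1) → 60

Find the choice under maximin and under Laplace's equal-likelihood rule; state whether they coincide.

maximin → A3; laplace → A2 (disagree)

Row minima: A1=-80, A2=10, A3=40, A4=-20, A5=-30
Best worst-case = 40 → A3.
Row averages: A1=47.5, A2=125, A3=105, A4=90, A5=55
Highest average = 125 → A2.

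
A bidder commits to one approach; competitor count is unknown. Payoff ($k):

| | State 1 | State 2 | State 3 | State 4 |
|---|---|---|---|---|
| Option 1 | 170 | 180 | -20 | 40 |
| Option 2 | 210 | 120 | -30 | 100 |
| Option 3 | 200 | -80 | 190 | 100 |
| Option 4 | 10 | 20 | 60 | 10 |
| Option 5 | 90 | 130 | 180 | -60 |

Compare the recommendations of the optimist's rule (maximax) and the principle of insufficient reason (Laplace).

Row maxima: Option 1=180, Option 2=210, Option 3=200, Option 4=60, Option 5=180
Best best-case = 210 → Option 2.
Row averages: Option 1=92.5, Option 2=100, Option 3=102.5, Option 4=25, Option 5=85
Highest average = 102.5 → Option 3.

maximax → Option 2; laplace → Option 3 (disagree)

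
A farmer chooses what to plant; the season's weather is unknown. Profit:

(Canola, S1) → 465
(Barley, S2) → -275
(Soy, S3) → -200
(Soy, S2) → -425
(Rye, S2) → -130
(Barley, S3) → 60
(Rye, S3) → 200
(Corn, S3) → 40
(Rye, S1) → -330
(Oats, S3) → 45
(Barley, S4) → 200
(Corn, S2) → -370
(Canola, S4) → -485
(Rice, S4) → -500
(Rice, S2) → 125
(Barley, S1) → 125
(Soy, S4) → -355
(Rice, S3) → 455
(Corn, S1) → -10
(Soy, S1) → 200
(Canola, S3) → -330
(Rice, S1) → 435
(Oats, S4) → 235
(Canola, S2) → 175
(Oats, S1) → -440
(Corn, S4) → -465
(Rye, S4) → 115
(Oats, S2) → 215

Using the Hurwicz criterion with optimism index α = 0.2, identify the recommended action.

Barley

Rice: 0.2·455 + 0.8·(-500) = -309
Soy: 0.2·200 + 0.8·(-425) = -300
Oats: 0.2·235 + 0.8·(-440) = -305
Canola: 0.2·465 + 0.8·(-485) = -295
Barley: 0.2·200 + 0.8·(-275) = -180
Corn: 0.2·40 + 0.8·(-465) = -364
Rye: 0.2·200 + 0.8·(-330) = -224
Highest Hurwicz score = -180 → Barley.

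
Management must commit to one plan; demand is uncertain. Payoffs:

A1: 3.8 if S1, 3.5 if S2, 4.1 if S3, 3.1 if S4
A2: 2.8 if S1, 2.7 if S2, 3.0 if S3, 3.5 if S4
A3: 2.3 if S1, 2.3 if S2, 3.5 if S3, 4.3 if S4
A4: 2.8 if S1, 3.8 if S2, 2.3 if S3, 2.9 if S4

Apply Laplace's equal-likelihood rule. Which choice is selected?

Row averages: A1=3.625, A2=3, A3=3.1, A4=2.95
Highest average = 3.625 → A1.

A1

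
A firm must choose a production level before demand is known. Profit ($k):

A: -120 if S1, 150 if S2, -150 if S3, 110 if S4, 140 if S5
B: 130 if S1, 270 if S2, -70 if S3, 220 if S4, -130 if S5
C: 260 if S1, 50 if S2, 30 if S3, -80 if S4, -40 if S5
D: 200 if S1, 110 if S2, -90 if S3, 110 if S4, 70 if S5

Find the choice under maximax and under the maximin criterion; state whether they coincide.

Row maxima: A=150, B=270, C=260, D=200
Best best-case = 270 → B.
Row minima: A=-150, B=-130, C=-80, D=-90
Best worst-case = -80 → C.

maximax → B; maximin → C (disagree)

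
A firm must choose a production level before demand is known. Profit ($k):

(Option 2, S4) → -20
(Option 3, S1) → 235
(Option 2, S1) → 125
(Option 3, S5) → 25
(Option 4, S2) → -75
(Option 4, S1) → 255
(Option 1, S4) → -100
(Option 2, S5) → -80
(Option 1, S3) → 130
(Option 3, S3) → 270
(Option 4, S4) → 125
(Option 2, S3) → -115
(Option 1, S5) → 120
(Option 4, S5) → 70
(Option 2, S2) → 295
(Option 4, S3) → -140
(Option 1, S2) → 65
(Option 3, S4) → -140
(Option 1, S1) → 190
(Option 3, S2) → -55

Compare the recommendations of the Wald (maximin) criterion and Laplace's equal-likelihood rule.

maximin → Option 1; laplace → Option 1 (agree)

Row minima: Option 1=-100, Option 2=-115, Option 3=-140, Option 4=-140
Best worst-case = -100 → Option 1.
Row averages: Option 1=81, Option 2=41, Option 3=67, Option 4=47
Highest average = 81 → Option 1.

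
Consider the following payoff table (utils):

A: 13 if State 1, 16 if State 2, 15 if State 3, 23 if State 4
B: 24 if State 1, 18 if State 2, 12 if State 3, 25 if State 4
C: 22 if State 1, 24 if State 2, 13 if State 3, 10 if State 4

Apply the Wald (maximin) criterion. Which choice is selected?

A

Row minima: A=13, B=12, C=10
Best worst-case = 13 → A.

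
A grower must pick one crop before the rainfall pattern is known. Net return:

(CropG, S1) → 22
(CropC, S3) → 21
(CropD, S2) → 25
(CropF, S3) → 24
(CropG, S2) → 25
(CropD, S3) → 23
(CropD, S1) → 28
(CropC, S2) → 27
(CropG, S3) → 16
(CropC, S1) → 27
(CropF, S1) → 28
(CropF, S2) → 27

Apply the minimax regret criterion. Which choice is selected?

CropF

Column bests: S1=28, S2=27, S3=24.
CropC regrets: 1, 0, 3 → max 3
CropF regrets: 0, 0, 0 → max 0
CropD regrets: 0, 2, 1 → max 2
CropG regrets: 6, 2, 8 → max 8
Smallest max regret = 0 → CropF.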